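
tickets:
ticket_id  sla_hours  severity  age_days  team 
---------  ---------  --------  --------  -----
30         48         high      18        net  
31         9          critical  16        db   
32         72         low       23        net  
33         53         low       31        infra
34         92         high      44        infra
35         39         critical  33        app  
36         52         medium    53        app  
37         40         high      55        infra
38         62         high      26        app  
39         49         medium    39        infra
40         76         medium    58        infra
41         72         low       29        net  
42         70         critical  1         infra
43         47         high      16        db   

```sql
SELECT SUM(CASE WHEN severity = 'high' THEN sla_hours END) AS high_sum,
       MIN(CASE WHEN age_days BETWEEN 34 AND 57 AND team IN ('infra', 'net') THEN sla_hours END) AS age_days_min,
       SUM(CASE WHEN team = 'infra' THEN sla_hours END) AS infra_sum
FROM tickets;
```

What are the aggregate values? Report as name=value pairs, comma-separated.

[high_sum: severity = 'high']
ticket_id=30: ✓ → 48
ticket_id=31: ✗
ticket_id=32: ✗
ticket_id=33: ✗
ticket_id=34: ✓ → 92
ticket_id=35: ✗
ticket_id=36: ✗
ticket_id=37: ✓ → 40
ticket_id=38: ✓ → 62
ticket_id=39: ✗
ticket_id=40: ✗
ticket_id=41: ✗
ticket_id=42: ✗
ticket_id=43: ✓ → 47
high_sum = 48 + 92 + 40 + 62 + 47 = 289
—
[age_days_min: age_days BETWEEN 34 AND 57 AND team IN ('infra', 'net')]
ticket_id=30: ✗
ticket_id=31: ✗
ticket_id=32: ✗
ticket_id=33: ✗
ticket_id=34: ✓ → 92
ticket_id=35: ✗
ticket_id=36: ✗
ticket_id=37: ✓ → 40
ticket_id=38: ✗
ticket_id=39: ✓ → 49
ticket_id=40: ✗
ticket_id=41: ✗
ticket_id=42: ✗
ticket_id=43: ✗
age_days_min = MIN(92, 40, 49) = 40
—
[infra_sum: team = 'infra']
ticket_id=30: ✗
ticket_id=31: ✗
ticket_id=32: ✗
ticket_id=33: ✓ → 53
ticket_id=34: ✓ → 92
ticket_id=35: ✗
ticket_id=36: ✗
ticket_id=37: ✓ → 40
ticket_id=38: ✗
ticket_id=39: ✓ → 49
ticket_id=40: ✓ → 76
ticket_id=41: ✗
ticket_id=42: ✓ → 70
ticket_id=43: ✗
infra_sum = 53 + 92 + 40 + 49 + 76 + 70 = 380

high_sum=289, age_days_min=40, infra_sum=380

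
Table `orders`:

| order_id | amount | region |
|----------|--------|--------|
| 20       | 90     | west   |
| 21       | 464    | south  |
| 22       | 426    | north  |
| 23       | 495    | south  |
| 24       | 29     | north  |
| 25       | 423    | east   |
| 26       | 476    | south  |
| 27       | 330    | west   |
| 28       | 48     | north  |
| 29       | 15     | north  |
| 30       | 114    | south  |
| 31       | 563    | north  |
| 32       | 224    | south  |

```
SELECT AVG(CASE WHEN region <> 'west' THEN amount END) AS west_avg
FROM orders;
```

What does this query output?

order_id=20: ✗
order_id=21: ✓ → 464
order_id=22: ✓ → 426
order_id=23: ✓ → 495
order_id=24: ✓ → 29
order_id=25: ✓ → 423
order_id=26: ✓ → 476
order_id=27: ✗
order_id=28: ✓ → 48
order_id=29: ✓ → 15
order_id=30: ✓ → 114
order_id=31: ✓ → 563
order_id=32: ✓ → 224
west_avg = (464 + 426 + 495 + 29 + 423 + 476 + 48 + 15 + 114 + 563 + 224) / 11 = 297.9090909091

297.9090909091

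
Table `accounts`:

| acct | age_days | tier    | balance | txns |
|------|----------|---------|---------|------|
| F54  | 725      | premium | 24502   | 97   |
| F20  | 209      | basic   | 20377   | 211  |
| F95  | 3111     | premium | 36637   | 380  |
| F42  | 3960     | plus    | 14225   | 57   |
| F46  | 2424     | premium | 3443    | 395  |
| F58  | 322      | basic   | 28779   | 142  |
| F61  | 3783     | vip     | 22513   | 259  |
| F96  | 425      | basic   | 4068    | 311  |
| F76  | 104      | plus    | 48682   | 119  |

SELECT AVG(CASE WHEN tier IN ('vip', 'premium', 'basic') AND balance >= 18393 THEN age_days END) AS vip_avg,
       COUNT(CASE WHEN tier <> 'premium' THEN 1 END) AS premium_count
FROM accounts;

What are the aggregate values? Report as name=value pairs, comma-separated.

[vip_avg: tier IN ('vip', 'premium', 'basic') AND balance >= 18393]
acct=F54: ✓ → 725
acct=F20: ✓ → 209
acct=F95: ✓ → 3111
acct=F42: ✗
acct=F46: ✗
acct=F58: ✓ → 322
acct=F61: ✓ → 3783
acct=F96: ✗
acct=F76: ✗
vip_avg = (725 + 209 + 3111 + 322 + 3783) / 5 = 1630
—
[premium_count: tier <> 'premium']
acct=F54: ✗
acct=F20: ✓ → 1
acct=F95: ✗
acct=F42: ✓ → 1
acct=F46: ✗
acct=F58: ✓ → 1
acct=F61: ✓ → 1
acct=F96: ✓ → 1
acct=F76: ✓ → 1
premium_count = COUNT(1, 1, 1, 1, 1, 1) = 6

vip_avg=1630, premium_count=6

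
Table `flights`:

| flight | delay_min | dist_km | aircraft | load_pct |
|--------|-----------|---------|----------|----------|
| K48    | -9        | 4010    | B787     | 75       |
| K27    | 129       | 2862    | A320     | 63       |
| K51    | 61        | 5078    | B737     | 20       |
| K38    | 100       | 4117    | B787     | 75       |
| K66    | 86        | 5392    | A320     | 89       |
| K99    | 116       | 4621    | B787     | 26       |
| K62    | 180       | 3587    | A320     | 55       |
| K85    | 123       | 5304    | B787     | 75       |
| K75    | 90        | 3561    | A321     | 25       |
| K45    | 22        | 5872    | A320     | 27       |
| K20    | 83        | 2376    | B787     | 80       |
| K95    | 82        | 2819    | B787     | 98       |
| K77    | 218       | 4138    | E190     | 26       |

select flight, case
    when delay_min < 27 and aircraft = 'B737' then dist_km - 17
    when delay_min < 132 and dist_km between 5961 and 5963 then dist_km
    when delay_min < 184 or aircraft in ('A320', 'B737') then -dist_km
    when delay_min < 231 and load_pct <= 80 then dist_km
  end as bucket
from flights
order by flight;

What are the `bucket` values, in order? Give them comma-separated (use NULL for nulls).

flight=K20: delay_min < 184 or aircraft in ('A320', 'B737') → -2376
flight=K27: delay_min < 184 or aircraft in ('A320', 'B737') → -2862
flight=K38: delay_min < 184 or aircraft in ('A320', 'B737') → -4117
flight=K45: delay_min < 184 or aircraft in ('A320', 'B737') → -5872
flight=K48: delay_min < 184 or aircraft in ('A320', 'B737') → -4010
flight=K51: delay_min < 184 or aircraft in ('A320', 'B737') → -5078
flight=K62: delay_min < 184 or aircraft in ('A320', 'B737') → -3587
flight=K66: delay_min < 184 or aircraft in ('A320', 'B737') → -5392
flight=K75: delay_min < 184 or aircraft in ('A320', 'B737') → -3561
flight=K77: delay_min < 231 and load_pct <= 80 → 4138
flight=K85: delay_min < 184 or aircraft in ('A320', 'B737') → -5304
flight=K95: delay_min < 184 or aircraft in ('A320', 'B737') → -2819
flight=K99: delay_min < 184 or aircraft in ('A320', 'B737') → -4621

-2376, -2862, -4117, -5872, -4010, -5078, -3587, -5392, -3561, 4138, -5304, -2819, -4621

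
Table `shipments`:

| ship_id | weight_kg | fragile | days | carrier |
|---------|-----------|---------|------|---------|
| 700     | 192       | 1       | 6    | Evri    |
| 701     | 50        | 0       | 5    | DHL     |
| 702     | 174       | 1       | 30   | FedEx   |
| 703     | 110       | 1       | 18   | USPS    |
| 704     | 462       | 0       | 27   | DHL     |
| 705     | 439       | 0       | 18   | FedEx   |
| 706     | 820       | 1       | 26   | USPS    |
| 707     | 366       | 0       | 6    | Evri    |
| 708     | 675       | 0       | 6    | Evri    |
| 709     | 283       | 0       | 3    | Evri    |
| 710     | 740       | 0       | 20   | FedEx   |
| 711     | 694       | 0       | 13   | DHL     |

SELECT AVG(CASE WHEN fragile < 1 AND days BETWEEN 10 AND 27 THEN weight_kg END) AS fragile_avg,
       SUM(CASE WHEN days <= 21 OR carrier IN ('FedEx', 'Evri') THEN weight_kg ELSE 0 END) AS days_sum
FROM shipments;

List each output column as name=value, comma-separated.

[fragile_avg: fragile < 1 AND days BETWEEN 10 AND 27]
ship_id=700: ✗
ship_id=701: ✗
ship_id=702: ✗
ship_id=703: ✗
ship_id=704: ✓ → 462
ship_id=705: ✓ → 439
ship_id=706: ✗
ship_id=707: ✗
ship_id=708: ✗
ship_id=709: ✗
ship_id=710: ✓ → 740
ship_id=711: ✓ → 694
fragile_avg = (462 + 439 + 740 + 694) / 4 = 583.75
—
[days_sum: days <= 21 OR carrier IN ('FedEx', 'Evri')]
ship_id=700: ✓ → 192
ship_id=701: ✓ → 50
ship_id=702: ✓ → 174
ship_id=703: ✓ → 110
ship_id=704: ✗
ship_id=705: ✓ → 439
ship_id=706: ✗
ship_id=707: ✓ → 366
ship_id=708: ✓ → 675
ship_id=709: ✓ → 283
ship_id=710: ✓ → 740
ship_id=711: ✓ → 694
days_sum = 192 + 50 + 174 + 110 + 439 + 366 + 675 + 283 + 740 + 694 = 3723

fragile_avg=583.75, days_sum=3723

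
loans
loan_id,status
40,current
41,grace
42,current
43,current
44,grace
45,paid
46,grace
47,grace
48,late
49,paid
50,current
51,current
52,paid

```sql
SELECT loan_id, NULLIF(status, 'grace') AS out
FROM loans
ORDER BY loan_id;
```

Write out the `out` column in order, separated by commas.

loan_id=40: status=current vs grace: differ → current
loan_id=41: status=grace vs grace: equal → NULL
loan_id=42: status=current vs grace: differ → current
loan_id=43: status=current vs grace: differ → current
loan_id=44: status=grace vs grace: equal → NULL
loan_id=45: status=paid vs grace: differ → paid
loan_id=46: status=grace vs grace: equal → NULL
loan_id=47: status=grace vs grace: equal → NULL
loan_id=48: status=late vs grace: differ → late
loan_id=49: status=paid vs grace: differ → paid
loan_id=50: status=current vs grace: differ → current
loan_id=51: status=current vs grace: differ → current
loan_id=52: status=paid vs grace: differ → paid

current, NULL, current, current, NULL, paid, NULL, NULL, late, paid, current, current, paid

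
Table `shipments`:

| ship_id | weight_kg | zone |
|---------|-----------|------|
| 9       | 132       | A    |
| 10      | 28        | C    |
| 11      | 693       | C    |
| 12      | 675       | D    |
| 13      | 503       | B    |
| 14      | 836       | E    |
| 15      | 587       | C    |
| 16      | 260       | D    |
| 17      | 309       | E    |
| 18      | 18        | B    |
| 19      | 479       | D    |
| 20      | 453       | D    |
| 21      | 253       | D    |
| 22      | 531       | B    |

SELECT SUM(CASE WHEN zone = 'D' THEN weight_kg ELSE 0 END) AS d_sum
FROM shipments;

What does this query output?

2120

ship_id=9: ✗
ship_id=10: ✗
ship_id=11: ✗
ship_id=12: ✓ → 675
ship_id=13: ✗
ship_id=14: ✗
ship_id=15: ✗
ship_id=16: ✓ → 260
ship_id=17: ✗
ship_id=18: ✗
ship_id=19: ✓ → 479
ship_id=20: ✓ → 453
ship_id=21: ✓ → 253
ship_id=22: ✗
d_sum = 675 + 260 + 479 + 453 + 253 = 2120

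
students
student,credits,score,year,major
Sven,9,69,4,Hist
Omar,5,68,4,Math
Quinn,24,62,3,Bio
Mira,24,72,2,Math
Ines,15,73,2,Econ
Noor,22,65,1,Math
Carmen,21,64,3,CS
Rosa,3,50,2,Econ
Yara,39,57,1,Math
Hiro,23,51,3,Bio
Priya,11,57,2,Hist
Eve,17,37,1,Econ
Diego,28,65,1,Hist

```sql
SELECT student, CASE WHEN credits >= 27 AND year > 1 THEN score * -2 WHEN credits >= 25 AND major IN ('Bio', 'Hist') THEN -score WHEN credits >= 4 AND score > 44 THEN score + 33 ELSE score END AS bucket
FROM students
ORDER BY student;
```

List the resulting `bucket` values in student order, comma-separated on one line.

student=Carmen: credits >= 4 AND score > 44 → 97
student=Diego: credits >= 25 AND major IN ('Bio', 'Hist') → -65
student=Eve: ELSE → 37
student=Hiro: credits >= 4 AND score > 44 → 84
student=Ines: credits >= 4 AND score > 44 → 106
student=Mira: credits >= 4 AND score > 44 → 105
student=Noor: credits >= 4 AND score > 44 → 98
student=Omar: credits >= 4 AND score > 44 → 101
student=Priya: credits >= 4 AND score > 44 → 90
student=Quinn: credits >= 4 AND score > 44 → 95
student=Rosa: ELSE → 50
student=Sven: credits >= 4 AND score > 44 → 102
student=Yara: credits >= 4 AND score > 44 → 90

97, -65, 37, 84, 106, 105, 98, 101, 90, 95, 50, 102, 90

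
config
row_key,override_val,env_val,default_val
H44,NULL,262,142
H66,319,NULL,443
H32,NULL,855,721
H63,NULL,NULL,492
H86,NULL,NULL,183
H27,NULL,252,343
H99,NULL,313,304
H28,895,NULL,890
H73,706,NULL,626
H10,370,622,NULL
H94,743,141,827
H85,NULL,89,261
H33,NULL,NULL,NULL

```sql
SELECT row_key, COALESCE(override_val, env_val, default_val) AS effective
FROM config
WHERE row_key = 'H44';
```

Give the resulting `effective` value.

row_key = H44: override_val=NULL, env_val=262, default_val=142.
override_val=NULL, env_val=262 → 262

262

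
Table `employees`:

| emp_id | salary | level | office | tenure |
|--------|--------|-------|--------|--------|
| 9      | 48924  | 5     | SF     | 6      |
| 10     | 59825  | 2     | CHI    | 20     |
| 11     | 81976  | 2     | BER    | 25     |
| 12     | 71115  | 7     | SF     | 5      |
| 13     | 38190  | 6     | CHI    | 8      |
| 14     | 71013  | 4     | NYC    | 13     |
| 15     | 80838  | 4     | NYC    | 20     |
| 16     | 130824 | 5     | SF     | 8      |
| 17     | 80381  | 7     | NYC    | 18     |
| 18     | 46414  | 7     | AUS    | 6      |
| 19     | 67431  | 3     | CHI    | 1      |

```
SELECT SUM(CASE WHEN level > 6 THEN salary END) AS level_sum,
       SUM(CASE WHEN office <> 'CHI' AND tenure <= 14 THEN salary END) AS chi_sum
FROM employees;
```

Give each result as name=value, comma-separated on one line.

level_sum=197910, chi_sum=368290

[level_sum: level > 6]
emp_id=9: ✗
emp_id=10: ✗
emp_id=11: ✗
emp_id=12: ✓ → 71115
emp_id=13: ✗
emp_id=14: ✗
emp_id=15: ✗
emp_id=16: ✗
emp_id=17: ✓ → 80381
emp_id=18: ✓ → 46414
emp_id=19: ✗
level_sum = 71115 + 80381 + 46414 = 197910
—
[chi_sum: office <> 'CHI' AND tenure <= 14]
emp_id=9: ✓ → 48924
emp_id=10: ✗
emp_id=11: ✗
emp_id=12: ✓ → 71115
emp_id=13: ✗
emp_id=14: ✓ → 71013
emp_id=15: ✗
emp_id=16: ✓ → 130824
emp_id=17: ✗
emp_id=18: ✓ → 46414
emp_id=19: ✗
chi_sum = 48924 + 71115 + 71013 + 130824 + 46414 = 368290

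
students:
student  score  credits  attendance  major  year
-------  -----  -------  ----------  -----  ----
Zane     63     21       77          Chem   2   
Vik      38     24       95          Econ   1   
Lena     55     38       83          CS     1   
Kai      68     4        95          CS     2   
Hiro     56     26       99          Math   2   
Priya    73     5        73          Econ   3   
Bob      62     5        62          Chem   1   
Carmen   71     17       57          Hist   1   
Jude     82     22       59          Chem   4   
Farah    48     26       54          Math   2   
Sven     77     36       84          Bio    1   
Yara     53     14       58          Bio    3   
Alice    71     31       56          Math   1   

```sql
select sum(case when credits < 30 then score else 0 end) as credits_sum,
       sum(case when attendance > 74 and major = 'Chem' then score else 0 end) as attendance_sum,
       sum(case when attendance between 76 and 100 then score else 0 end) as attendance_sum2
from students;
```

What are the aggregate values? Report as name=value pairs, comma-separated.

credits_sum=614, attendance_sum=63, attendance_sum2=357

[credits_sum: credits < 30]
student=Zane: ✓ → 63
student=Vik: ✓ → 38
student=Lena: ✗
student=Kai: ✓ → 68
student=Hiro: ✓ → 56
student=Priya: ✓ → 73
student=Bob: ✓ → 62
student=Carmen: ✓ → 71
student=Jude: ✓ → 82
student=Farah: ✓ → 48
student=Sven: ✗
student=Yara: ✓ → 53
student=Alice: ✗
credits_sum = 63 + 38 + 68 + 56 + 73 + 62 + 71 + 82 + 48 + 53 = 614
—
[attendance_sum: attendance > 74 and major = 'Chem']
student=Zane: ✓ → 63
student=Vik: ✗
student=Lena: ✗
student=Kai: ✗
student=Hiro: ✗
student=Priya: ✗
student=Bob: ✗
student=Carmen: ✗
student=Jude: ✗
student=Farah: ✗
student=Sven: ✗
student=Yara: ✗
student=Alice: ✗
attendance_sum = 63
—
[attendance_sum2: attendance between 76 and 100]
student=Zane: ✓ → 63
student=Vik: ✓ → 38
student=Lena: ✓ → 55
student=Kai: ✓ → 68
student=Hiro: ✓ → 56
student=Priya: ✗
student=Bob: ✗
student=Carmen: ✗
student=Jude: ✗
student=Farah: ✗
student=Sven: ✓ → 77
student=Yara: ✗
student=Alice: ✗
attendance_sum2 = 63 + 38 + 55 + 68 + 56 + 77 = 357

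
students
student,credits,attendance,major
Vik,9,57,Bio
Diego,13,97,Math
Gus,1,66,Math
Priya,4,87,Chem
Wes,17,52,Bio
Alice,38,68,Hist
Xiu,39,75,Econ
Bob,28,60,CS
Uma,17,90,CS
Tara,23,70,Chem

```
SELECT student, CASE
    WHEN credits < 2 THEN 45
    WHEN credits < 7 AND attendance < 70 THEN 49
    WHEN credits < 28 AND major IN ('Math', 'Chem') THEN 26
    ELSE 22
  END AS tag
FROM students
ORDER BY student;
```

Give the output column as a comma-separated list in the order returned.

student=Alice: ELSE → 22
student=Bob: ELSE → 22
student=Diego: credits < 28 AND major IN ('Math', 'Chem') → 26
student=Gus: credits < 2 → 45
student=Priya: credits < 28 AND major IN ('Math', 'Chem') → 26
student=Tara: credits < 28 AND major IN ('Math', 'Chem') → 26
student=Uma: ELSE → 22
student=Vik: ELSE → 22
student=Wes: ELSE → 22
student=Xiu: ELSE → 22

22, 22, 26, 45, 26, 26, 22, 22, 22, 22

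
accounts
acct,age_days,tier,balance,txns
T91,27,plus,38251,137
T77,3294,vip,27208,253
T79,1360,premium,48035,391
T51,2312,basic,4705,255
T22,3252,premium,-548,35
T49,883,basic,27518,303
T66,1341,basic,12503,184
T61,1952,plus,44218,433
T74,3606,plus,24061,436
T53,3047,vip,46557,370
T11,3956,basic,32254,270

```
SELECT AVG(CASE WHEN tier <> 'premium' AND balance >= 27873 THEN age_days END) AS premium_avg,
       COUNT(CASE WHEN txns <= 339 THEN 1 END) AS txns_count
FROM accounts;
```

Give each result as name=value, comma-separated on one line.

[premium_avg: tier <> 'premium' AND balance >= 27873]
acct=T91: ✓ → 27
acct=T77: ✗
acct=T79: ✗
acct=T51: ✗
acct=T22: ✗
acct=T49: ✗
acct=T66: ✗
acct=T61: ✓ → 1952
acct=T74: ✗
acct=T53: ✓ → 3047
acct=T11: ✓ → 3956
premium_avg = (27 + 1952 + 3047 + 3956) / 4 = 2245.5
—
[txns_count: txns <= 339]
acct=T91: ✓ → 1
acct=T77: ✓ → 1
acct=T79: ✗
acct=T51: ✓ → 1
acct=T22: ✓ → 1
acct=T49: ✓ → 1
acct=T66: ✓ → 1
acct=T61: ✗
acct=T74: ✗
acct=T53: ✗
acct=T11: ✓ → 1
txns_count = COUNT(1, 1, 1, 1, 1, 1, 1) = 7

premium_avg=2245.5, txns_count=7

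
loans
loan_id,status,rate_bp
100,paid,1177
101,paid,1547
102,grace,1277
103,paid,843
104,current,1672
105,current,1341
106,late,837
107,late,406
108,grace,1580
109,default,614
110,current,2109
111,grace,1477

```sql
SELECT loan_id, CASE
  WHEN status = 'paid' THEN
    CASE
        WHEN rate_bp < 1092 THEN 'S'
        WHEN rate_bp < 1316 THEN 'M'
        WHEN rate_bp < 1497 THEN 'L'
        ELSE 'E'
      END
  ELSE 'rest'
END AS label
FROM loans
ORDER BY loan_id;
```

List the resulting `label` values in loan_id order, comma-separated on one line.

M, E, rest, S, rest, rest, rest, rest, rest, rest, rest, rest

loan_id=100: status='paid' → inner[rate_bp < 1316] → M
loan_id=101: status='paid' → inner[ELSE] → E
loan_id=102: status='grace' → outer ELSE → rest
loan_id=103: status='paid' → inner[rate_bp < 1092] → S
loan_id=104: status='current' → outer ELSE → rest
loan_id=105: status='current' → outer ELSE → rest
loan_id=106: status='late' → outer ELSE → rest
loan_id=107: status='late' → outer ELSE → rest
loan_id=108: status='grace' → outer ELSE → rest
loan_id=109: status='default' → outer ELSE → rest
loan_id=110: status='current' → outer ELSE → rest
loan_id=111: status='grace' → outer ELSE → rest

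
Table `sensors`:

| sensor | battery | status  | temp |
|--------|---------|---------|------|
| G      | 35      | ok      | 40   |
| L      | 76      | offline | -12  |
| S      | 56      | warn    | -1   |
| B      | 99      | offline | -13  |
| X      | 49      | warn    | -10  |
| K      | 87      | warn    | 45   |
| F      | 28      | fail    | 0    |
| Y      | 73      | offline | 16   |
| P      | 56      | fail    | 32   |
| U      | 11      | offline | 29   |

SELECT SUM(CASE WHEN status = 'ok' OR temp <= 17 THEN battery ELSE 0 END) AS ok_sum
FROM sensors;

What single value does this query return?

sensor=G: ✓ → 35
sensor=L: ✓ → 76
sensor=S: ✓ → 56
sensor=B: ✓ → 99
sensor=X: ✓ → 49
sensor=K: ✗
sensor=F: ✓ → 28
sensor=Y: ✓ → 73
sensor=P: ✗
sensor=U: ✗
ok_sum = 35 + 76 + 56 + 99 + 49 + 28 + 73 = 416

416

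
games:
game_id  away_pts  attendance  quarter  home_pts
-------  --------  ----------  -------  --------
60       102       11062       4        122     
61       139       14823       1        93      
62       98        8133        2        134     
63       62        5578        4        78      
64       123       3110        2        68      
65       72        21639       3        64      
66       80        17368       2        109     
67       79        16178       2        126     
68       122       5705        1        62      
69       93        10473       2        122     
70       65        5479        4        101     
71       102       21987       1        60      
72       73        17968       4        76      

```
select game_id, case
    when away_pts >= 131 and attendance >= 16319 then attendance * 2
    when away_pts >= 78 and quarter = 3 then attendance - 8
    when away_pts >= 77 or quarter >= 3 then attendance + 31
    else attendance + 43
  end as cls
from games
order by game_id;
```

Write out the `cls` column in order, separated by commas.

11093, 14854, 8164, 5609, 3141, 21670, 17399, 16209, 5736, 10504, 5510, 22018, 17999

game_id=60: away_pts >= 77 or quarter >= 3 → 11093
game_id=61: away_pts >= 77 or quarter >= 3 → 14854
game_id=62: away_pts >= 77 or quarter >= 3 → 8164
game_id=63: away_pts >= 77 or quarter >= 3 → 5609
game_id=64: away_pts >= 77 or quarter >= 3 → 3141
game_id=65: away_pts >= 77 or quarter >= 3 → 21670
game_id=66: away_pts >= 77 or quarter >= 3 → 17399
game_id=67: away_pts >= 77 or quarter >= 3 → 16209
game_id=68: away_pts >= 77 or quarter >= 3 → 5736
game_id=69: away_pts >= 77 or quarter >= 3 → 10504
game_id=70: away_pts >= 77 or quarter >= 3 → 5510
game_id=71: away_pts >= 77 or quarter >= 3 → 22018
game_id=72: away_pts >= 77 or quarter >= 3 → 17999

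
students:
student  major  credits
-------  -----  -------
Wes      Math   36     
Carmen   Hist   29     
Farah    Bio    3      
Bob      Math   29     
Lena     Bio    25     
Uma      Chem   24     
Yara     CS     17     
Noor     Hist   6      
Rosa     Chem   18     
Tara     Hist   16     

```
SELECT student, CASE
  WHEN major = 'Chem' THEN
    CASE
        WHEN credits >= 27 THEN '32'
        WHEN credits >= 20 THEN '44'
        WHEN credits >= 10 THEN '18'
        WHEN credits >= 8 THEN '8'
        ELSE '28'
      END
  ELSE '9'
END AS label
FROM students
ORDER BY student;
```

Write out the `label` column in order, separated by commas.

9, 9, 9, 9, 9, 18, 9, 44, 9, 9

student=Bob: major='Math' → outer ELSE → 9
student=Carmen: major='Hist' → outer ELSE → 9
student=Farah: major='Bio' → outer ELSE → 9
student=Lena: major='Bio' → outer ELSE → 9
student=Noor: major='Hist' → outer ELSE → 9
student=Rosa: major='Chem' → inner[credits >= 10] → 18
student=Tara: major='Hist' → outer ELSE → 9
student=Uma: major='Chem' → inner[credits >= 20] → 44
student=Wes: major='Math' → outer ELSE → 9
student=Yara: major='CS' → outer ELSE → 9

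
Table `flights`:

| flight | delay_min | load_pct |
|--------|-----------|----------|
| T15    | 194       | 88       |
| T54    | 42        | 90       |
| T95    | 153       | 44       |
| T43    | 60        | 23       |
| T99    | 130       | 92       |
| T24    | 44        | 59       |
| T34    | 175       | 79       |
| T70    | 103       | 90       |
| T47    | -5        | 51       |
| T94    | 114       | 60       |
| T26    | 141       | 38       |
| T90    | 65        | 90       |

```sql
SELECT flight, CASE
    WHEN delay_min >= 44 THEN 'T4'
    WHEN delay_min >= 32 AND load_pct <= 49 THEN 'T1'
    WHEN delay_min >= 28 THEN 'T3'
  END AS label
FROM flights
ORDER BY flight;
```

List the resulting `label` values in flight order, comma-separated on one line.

flight=T15: delay_min >= 44 → T4
flight=T24: delay_min >= 44 → T4
flight=T26: delay_min >= 44 → T4
flight=T34: delay_min >= 44 → T4
flight=T43: delay_min >= 44 → T4
flight=T47: (no match → NULL) → NULL
flight=T54: delay_min >= 28 → T3
flight=T70: delay_min >= 44 → T4
flight=T90: delay_min >= 44 → T4
flight=T94: delay_min >= 44 → T4
flight=T95: delay_min >= 44 → T4
flight=T99: delay_min >= 44 → T4

T4, T4, T4, T4, T4, NULL, T3, T4, T4, T4, T4, T4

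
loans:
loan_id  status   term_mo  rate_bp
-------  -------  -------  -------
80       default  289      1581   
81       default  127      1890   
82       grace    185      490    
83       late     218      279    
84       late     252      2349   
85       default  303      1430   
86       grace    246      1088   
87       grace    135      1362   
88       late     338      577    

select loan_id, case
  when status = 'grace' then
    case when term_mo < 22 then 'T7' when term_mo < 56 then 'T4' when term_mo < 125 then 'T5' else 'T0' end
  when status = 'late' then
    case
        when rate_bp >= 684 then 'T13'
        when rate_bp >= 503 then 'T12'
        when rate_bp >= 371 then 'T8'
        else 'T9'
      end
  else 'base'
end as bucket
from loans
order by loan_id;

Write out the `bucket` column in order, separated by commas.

loan_id=80: status='default' → outer ELSE → base
loan_id=81: status='default' → outer ELSE → base
loan_id=82: status='grace' → inner[ELSE] → T0
loan_id=83: status='late' → inner[ELSE] → T9
loan_id=84: status='late' → inner[rate_bp >= 684] → T13
loan_id=85: status='default' → outer ELSE → base
loan_id=86: status='grace' → inner[ELSE] → T0
loan_id=87: status='grace' → inner[ELSE] → T0
loan_id=88: status='late' → inner[rate_bp >= 503] → T12

base, base, T0, T9, T13, base, T0, T0, T12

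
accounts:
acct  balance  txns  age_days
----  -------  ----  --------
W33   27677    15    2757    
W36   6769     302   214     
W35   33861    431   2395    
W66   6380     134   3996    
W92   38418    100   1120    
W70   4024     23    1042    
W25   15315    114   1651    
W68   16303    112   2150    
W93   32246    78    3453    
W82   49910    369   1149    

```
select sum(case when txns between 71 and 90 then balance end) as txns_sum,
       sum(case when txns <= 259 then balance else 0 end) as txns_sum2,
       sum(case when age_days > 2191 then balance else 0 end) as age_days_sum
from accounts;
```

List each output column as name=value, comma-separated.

[txns_sum: txns between 71 and 90]
acct=W33: ✗
acct=W36: ✗
acct=W35: ✗
acct=W66: ✗
acct=W92: ✗
acct=W70: ✗
acct=W25: ✗
acct=W68: ✗
acct=W93: ✓ → 32246
acct=W82: ✗
txns_sum = 32246
—
[txns_sum2: txns <= 259]
acct=W33: ✓ → 27677
acct=W36: ✗
acct=W35: ✗
acct=W66: ✓ → 6380
acct=W92: ✓ → 38418
acct=W70: ✓ → 4024
acct=W25: ✓ → 15315
acct=W68: ✓ → 16303
acct=W93: ✓ → 32246
acct=W82: ✗
txns_sum2 = 27677 + 6380 + 38418 + 4024 + 15315 + 16303 + 32246 = 140363
—
[age_days_sum: age_days > 2191]
acct=W33: ✓ → 27677
acct=W36: ✗
acct=W35: ✓ → 33861
acct=W66: ✓ → 6380
acct=W92: ✗
acct=W70: ✗
acct=W25: ✗
acct=W68: ✗
acct=W93: ✓ → 32246
acct=W82: ✗
age_days_sum = 27677 + 33861 + 6380 + 32246 = 100164

txns_sum=32246, txns_sum2=140363, age_days_sum=100164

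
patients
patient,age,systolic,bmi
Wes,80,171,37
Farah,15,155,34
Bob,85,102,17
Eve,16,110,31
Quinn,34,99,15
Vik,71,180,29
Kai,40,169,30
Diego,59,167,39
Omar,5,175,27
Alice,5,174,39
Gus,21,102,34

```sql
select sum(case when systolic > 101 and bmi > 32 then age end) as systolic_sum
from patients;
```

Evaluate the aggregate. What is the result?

180

patient=Wes: ✓ → 80
patient=Farah: ✓ → 15
patient=Bob: ✗
patient=Eve: ✗
patient=Quinn: ✗
patient=Vik: ✗
patient=Kai: ✗
patient=Diego: ✓ → 59
patient=Omar: ✗
patient=Alice: ✓ → 5
patient=Gus: ✓ → 21
systolic_sum = 80 + 15 + 59 + 5 + 21 = 180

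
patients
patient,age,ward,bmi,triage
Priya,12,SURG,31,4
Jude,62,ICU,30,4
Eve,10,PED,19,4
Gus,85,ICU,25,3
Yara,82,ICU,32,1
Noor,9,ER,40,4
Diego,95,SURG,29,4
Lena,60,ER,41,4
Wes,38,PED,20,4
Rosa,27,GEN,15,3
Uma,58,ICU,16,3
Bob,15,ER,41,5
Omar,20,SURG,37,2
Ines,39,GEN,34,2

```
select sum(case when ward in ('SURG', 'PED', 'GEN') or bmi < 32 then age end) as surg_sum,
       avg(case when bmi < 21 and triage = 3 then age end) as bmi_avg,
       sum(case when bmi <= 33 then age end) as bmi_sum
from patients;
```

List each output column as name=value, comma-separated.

surg_sum=446, bmi_avg=42.5, bmi_sum=469

[surg_sum: ward in ('SURG', 'PED', 'GEN') or bmi < 32]
patient=Priya: ✓ → 12
patient=Jude: ✓ → 62
patient=Eve: ✓ → 10
patient=Gus: ✓ → 85
patient=Yara: ✗
patient=Noor: ✗
patient=Diego: ✓ → 95
patient=Lena: ✗
patient=Wes: ✓ → 38
patient=Rosa: ✓ → 27
patient=Uma: ✓ → 58
patient=Bob: ✗
patient=Omar: ✓ → 20
patient=Ines: ✓ → 39
surg_sum = 12 + 62 + 10 + 85 + 95 + 38 + 27 + 58 + 20 + 39 = 446
—
[bmi_avg: bmi < 21 and triage = 3]
patient=Priya: ✗
patient=Jude: ✗
patient=Eve: ✗
patient=Gus: ✗
patient=Yara: ✗
patient=Noor: ✗
patient=Diego: ✗
patient=Lena: ✗
patient=Wes: ✗
patient=Rosa: ✓ → 27
patient=Uma: ✓ → 58
patient=Bob: ✗
patient=Omar: ✗
patient=Ines: ✗
bmi_avg = (27 + 58) / 2 = 42.5
—
[bmi_sum: bmi <= 33]
patient=Priya: ✓ → 12
patient=Jude: ✓ → 62
patient=Eve: ✓ → 10
patient=Gus: ✓ → 85
patient=Yara: ✓ → 82
patient=Noor: ✗
patient=Diego: ✓ → 95
patient=Lena: ✗
patient=Wes: ✓ → 38
patient=Rosa: ✓ → 27
patient=Uma: ✓ → 58
patient=Bob: ✗
patient=Omar: ✗
patient=Ines: ✗
bmi_sum = 12 + 62 + 10 + 85 + 82 + 95 + 38 + 27 + 58 = 469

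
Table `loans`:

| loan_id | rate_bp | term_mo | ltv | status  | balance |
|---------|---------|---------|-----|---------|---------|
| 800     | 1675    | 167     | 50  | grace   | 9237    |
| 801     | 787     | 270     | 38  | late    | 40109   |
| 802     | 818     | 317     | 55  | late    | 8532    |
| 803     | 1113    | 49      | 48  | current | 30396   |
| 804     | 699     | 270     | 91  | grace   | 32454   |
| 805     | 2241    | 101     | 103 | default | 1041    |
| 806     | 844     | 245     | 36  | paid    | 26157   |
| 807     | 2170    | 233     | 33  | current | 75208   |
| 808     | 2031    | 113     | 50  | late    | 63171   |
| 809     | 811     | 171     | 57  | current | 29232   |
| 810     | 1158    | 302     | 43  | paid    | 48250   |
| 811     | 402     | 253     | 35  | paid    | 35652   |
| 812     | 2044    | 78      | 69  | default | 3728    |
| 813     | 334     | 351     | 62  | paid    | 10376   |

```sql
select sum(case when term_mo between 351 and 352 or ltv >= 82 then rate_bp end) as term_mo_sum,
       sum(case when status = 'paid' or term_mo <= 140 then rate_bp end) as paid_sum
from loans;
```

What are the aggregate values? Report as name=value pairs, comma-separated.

[term_mo_sum: term_mo between 351 and 352 or ltv >= 82]
loan_id=800: ✗
loan_id=801: ✗
loan_id=802: ✗
loan_id=803: ✗
loan_id=804: ✓ → 699
loan_id=805: ✓ → 2241
loan_id=806: ✗
loan_id=807: ✗
loan_id=808: ✗
loan_id=809: ✗
loan_id=810: ✗
loan_id=811: ✗
loan_id=812: ✗
loan_id=813: ✓ → 334
term_mo_sum = 699 + 2241 + 334 = 3274
—
[paid_sum: status = 'paid' or term_mo <= 140]
loan_id=800: ✗
loan_id=801: ✗
loan_id=802: ✗
loan_id=803: ✓ → 1113
loan_id=804: ✗
loan_id=805: ✓ → 2241
loan_id=806: ✓ → 844
loan_id=807: ✗
loan_id=808: ✓ → 2031
loan_id=809: ✗
loan_id=810: ✓ → 1158
loan_id=811: ✓ → 402
loan_id=812: ✓ → 2044
loan_id=813: ✓ → 334
paid_sum = 1113 + 2241 + 844 + 2031 + 1158 + 402 + 2044 + 334 = 10167

term_mo_sum=3274, paid_sum=10167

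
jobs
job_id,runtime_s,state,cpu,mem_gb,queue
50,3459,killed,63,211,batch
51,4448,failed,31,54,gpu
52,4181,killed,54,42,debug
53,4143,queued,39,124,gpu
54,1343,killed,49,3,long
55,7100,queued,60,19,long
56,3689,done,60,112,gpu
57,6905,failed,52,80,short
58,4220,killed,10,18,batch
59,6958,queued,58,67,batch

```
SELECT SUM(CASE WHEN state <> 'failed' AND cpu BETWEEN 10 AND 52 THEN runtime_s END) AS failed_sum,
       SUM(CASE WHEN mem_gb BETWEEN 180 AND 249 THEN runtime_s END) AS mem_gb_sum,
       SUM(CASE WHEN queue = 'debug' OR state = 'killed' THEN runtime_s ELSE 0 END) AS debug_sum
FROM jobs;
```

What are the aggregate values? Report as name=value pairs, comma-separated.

failed_sum=9706, mem_gb_sum=3459, debug_sum=13203

[failed_sum: state <> 'failed' AND cpu BETWEEN 10 AND 52]
job_id=50: ✗
job_id=51: ✗
job_id=52: ✗
job_id=53: ✓ → 4143
job_id=54: ✓ → 1343
job_id=55: ✗
job_id=56: ✗
job_id=57: ✗
job_id=58: ✓ → 4220
job_id=59: ✗
failed_sum = 4143 + 1343 + 4220 = 9706
—
[mem_gb_sum: mem_gb BETWEEN 180 AND 249]
job_id=50: ✓ → 3459
job_id=51: ✗
job_id=52: ✗
job_id=53: ✗
job_id=54: ✗
job_id=55: ✗
job_id=56: ✗
job_id=57: ✗
job_id=58: ✗
job_id=59: ✗
mem_gb_sum = 3459
—
[debug_sum: queue = 'debug' OR state = 'killed']
job_id=50: ✓ → 3459
job_id=51: ✗
job_id=52: ✓ → 4181
job_id=53: ✗
job_id=54: ✓ → 1343
job_id=55: ✗
job_id=56: ✗
job_id=57: ✗
job_id=58: ✓ → 4220
job_id=59: ✗
debug_sum = 3459 + 4181 + 1343 + 4220 = 13203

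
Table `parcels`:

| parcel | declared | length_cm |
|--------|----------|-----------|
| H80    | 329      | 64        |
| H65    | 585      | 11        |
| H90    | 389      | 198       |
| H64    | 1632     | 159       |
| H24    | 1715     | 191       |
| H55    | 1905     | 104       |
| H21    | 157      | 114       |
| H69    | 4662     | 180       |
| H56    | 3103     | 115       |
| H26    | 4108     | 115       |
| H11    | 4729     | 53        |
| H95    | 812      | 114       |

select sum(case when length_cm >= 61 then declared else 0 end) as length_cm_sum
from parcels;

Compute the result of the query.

parcel=H80: ✓ → 329
parcel=H65: ✗
parcel=H90: ✓ → 389
parcel=H64: ✓ → 1632
parcel=H24: ✓ → 1715
parcel=H55: ✓ → 1905
parcel=H21: ✓ → 157
parcel=H69: ✓ → 4662
parcel=H56: ✓ → 3103
parcel=H26: ✓ → 4108
parcel=H11: ✗
parcel=H95: ✓ → 812
length_cm_sum = 329 + 389 + 1632 + 1715 + 1905 + 157 + 4662 + 3103 + 4108 + 812 = 18812

18812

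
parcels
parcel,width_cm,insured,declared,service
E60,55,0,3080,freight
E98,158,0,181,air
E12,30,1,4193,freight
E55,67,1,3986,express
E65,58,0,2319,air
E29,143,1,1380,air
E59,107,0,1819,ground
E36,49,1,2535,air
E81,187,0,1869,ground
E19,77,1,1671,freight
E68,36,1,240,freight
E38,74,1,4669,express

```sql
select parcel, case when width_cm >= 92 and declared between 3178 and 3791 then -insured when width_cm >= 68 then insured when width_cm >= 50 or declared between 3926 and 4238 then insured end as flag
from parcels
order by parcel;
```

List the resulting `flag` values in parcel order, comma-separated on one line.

1, 1, 1, NULL, 1, 1, 0, 0, 0, NULL, 0, 0

parcel=E12: width_cm >= 50 or declared between 3926 and 4238 → 1
parcel=E19: width_cm >= 68 → 1
parcel=E29: width_cm >= 68 → 1
parcel=E36: (no match → NULL) → NULL
parcel=E38: width_cm >= 68 → 1
parcel=E55: width_cm >= 50 or declared between 3926 and 4238 → 1
parcel=E59: width_cm >= 68 → 0
parcel=E60: width_cm >= 50 or declared between 3926 and 4238 → 0
parcel=E65: width_cm >= 50 or declared between 3926 and 4238 → 0
parcel=E68: (no match → NULL) → NULL
parcel=E81: width_cm >= 68 → 0
parcel=E98: width_cm >= 68 → 0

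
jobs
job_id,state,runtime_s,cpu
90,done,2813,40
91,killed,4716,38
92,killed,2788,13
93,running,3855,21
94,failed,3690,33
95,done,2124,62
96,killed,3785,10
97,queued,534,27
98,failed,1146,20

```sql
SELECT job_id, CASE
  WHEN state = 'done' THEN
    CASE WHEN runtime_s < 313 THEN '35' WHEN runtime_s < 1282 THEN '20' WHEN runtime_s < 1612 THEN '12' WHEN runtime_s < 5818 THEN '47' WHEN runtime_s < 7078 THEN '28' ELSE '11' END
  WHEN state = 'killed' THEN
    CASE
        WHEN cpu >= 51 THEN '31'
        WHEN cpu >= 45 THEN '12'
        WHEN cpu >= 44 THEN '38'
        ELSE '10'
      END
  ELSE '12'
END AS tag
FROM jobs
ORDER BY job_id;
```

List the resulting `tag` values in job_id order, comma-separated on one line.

job_id=90: state='done' → inner[runtime_s < 5818] → 47
job_id=91: state='killed' → inner[ELSE] → 10
job_id=92: state='killed' → inner[ELSE] → 10
job_id=93: state='running' → outer ELSE → 12
job_id=94: state='failed' → outer ELSE → 12
job_id=95: state='done' → inner[runtime_s < 5818] → 47
job_id=96: state='killed' → inner[ELSE] → 10
job_id=97: state='queued' → outer ELSE → 12
job_id=98: state='failed' → outer ELSE → 12

47, 10, 10, 12, 12, 47, 10, 12, 12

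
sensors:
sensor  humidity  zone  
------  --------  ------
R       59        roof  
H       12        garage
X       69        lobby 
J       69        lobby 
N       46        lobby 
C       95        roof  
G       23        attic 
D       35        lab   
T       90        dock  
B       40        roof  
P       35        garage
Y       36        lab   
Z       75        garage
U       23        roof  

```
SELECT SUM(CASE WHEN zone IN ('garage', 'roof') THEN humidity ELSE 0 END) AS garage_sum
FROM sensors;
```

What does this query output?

sensor=R: ✓ → 59
sensor=H: ✓ → 12
sensor=X: ✗
sensor=J: ✗
sensor=N: ✗
sensor=C: ✓ → 95
sensor=G: ✗
sensor=D: ✗
sensor=T: ✗
sensor=B: ✓ → 40
sensor=P: ✓ → 35
sensor=Y: ✗
sensor=Z: ✓ → 75
sensor=U: ✓ → 23
garage_sum = 59 + 12 + 95 + 40 + 35 + 75 + 23 = 339

339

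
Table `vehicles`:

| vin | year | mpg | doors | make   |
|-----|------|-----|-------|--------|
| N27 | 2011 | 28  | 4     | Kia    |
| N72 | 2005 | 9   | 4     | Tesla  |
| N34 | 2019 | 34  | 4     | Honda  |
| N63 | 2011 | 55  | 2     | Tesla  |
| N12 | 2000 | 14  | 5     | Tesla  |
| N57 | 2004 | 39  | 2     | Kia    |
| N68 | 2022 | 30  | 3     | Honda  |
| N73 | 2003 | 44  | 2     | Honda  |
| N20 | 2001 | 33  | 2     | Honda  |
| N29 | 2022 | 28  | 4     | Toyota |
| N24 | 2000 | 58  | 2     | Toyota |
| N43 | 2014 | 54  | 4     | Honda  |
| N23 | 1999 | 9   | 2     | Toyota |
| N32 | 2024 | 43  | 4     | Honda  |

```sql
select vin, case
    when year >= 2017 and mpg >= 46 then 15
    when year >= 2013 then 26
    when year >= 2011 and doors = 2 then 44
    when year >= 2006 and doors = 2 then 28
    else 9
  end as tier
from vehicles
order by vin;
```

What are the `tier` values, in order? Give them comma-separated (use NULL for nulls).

9, 9, 9, 9, 9, 26, 26, 26, 26, 9, 44, 26, 9, 9

vin=N12: ELSE → 9
vin=N20: ELSE → 9
vin=N23: ELSE → 9
vin=N24: ELSE → 9
vin=N27: ELSE → 9
vin=N29: year >= 2013 → 26
vin=N32: year >= 2013 → 26
vin=N34: year >= 2013 → 26
vin=N43: year >= 2013 → 26
vin=N57: ELSE → 9
vin=N63: year >= 2011 and doors = 2 → 44
vin=N68: year >= 2013 → 26
vin=N72: ELSE → 9
vin=N73: ELSE → 9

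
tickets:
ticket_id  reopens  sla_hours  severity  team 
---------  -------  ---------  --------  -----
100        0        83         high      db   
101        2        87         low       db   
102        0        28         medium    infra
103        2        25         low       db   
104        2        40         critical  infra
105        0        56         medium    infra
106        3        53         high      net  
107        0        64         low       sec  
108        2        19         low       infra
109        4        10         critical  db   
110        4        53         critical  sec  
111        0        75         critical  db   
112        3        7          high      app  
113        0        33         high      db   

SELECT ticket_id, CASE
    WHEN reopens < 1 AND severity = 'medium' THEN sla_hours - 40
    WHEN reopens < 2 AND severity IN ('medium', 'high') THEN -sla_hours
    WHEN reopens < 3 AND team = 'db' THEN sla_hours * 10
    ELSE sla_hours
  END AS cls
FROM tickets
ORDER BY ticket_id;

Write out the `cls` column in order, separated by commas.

ticket_id=100: reopens < 2 AND severity IN ('medium', 'high') → -83
ticket_id=101: reopens < 3 AND team = 'db' → 870
ticket_id=102: reopens < 1 AND severity = 'medium' → -12
ticket_id=103: reopens < 3 AND team = 'db' → 250
ticket_id=104: ELSE → 40
ticket_id=105: reopens < 1 AND severity = 'medium' → 16
ticket_id=106: ELSE → 53
ticket_id=107: ELSE → 64
ticket_id=108: ELSE → 19
ticket_id=109: ELSE → 10
ticket_id=110: ELSE → 53
ticket_id=111: reopens < 3 AND team = 'db' → 750
ticket_id=112: ELSE → 7
ticket_id=113: reopens < 2 AND severity IN ('medium', 'high') → -33

-83, 870, -12, 250, 40, 16, 53, 64, 19, 10, 53, 750, 7, -33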